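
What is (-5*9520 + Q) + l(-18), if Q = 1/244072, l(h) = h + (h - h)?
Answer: -11622220495/244072 ≈ -47618.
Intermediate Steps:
l(h) = h (l(h) = h + 0 = h)
Q = 1/244072 ≈ 4.0971e-6
(-5*9520 + Q) + l(-18) = (-5*9520 + 1/244072) - 18 = (-47600 + 1/244072) - 18 = -11617827199/244072 - 18 = -11622220495/244072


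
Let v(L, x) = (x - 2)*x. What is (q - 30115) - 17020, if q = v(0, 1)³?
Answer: -47136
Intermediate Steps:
v(L, x) = x*(-2 + x) (v(L, x) = (-2 + x)*x = x*(-2 + x))
q = -1 (q = (1*(-2 + 1))³ = (1*(-1))³ = (-1)³ = -1)
(q - 30115) - 17020 = (-1 - 30115) - 17020 = -30116 - 17020 = -47136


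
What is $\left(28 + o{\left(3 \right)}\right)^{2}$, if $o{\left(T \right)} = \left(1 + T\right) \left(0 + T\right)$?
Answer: $1600$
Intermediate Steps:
$o{\left(T \right)} = T \left(1 + T\right)$ ($o{\left(T \right)} = \left(1 + T\right) T = T \left(1 + T\right)$)
$\left(28 + o{\left(3 \right)}\right)^{2} = \left(28 + 3 \left(1 + 3\right)\right)^{2} = \left(28 + 3 \cdot 4\right)^{2} = \left(28 + 12\right)^{2} = 40^{2} = 1600$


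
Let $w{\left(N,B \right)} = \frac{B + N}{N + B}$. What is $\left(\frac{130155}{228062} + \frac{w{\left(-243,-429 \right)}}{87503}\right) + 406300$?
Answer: $\frac{8108178551452827}{19956109186} \approx 4.063 \cdot 10^{5}$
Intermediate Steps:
$w{\left(N,B \right)} = 1$ ($w{\left(N,B \right)} = \frac{B + N}{B + N} = 1$)
$\left(\frac{130155}{228062} + \frac{w{\left(-243,-429 \right)}}{87503}\right) + 406300 = \left(\frac{130155}{228062} + 1 \cdot \frac{1}{87503}\right) + 406300 = \left(130155 \cdot \frac{1}{228062} + 1 \cdot \frac{1}{87503}\right) + 406300 = \left(\frac{130155}{228062} + \frac{1}{87503}\right) + 406300 = \frac{11389181027}{19956109186} + 406300 = \frac{8108178551452827}{19956109186}$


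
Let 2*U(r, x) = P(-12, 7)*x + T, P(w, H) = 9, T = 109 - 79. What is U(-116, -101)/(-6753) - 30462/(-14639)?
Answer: 141429151/65904778 ≈ 2.1460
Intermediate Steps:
T = 30
U(r, x) = 15 + 9*x/2 (U(r, x) = (9*x + 30)/2 = (30 + 9*x)/2 = 15 + 9*x/2)
U(-116, -101)/(-6753) - 30462/(-14639) = (15 + (9/2)*(-101))/(-6753) - 30462/(-14639) = (15 - 909/2)*(-1/6753) - 30462*(-1/14639) = -879/2*(-1/6753) + 30462/14639 = 293/4502 + 30462/14639 = 141429151/65904778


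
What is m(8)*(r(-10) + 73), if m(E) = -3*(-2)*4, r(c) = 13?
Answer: 2064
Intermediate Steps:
m(E) = 24 (m(E) = 6*4 = 24)
m(8)*(r(-10) + 73) = 24*(13 + 73) = 24*86 = 2064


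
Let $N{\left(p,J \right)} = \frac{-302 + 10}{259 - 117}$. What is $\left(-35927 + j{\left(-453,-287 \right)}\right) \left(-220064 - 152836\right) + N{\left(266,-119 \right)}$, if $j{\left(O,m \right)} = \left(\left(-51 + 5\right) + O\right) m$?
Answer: $- \frac{2840493407546}{71} \approx -4.0007 \cdot 10^{10}$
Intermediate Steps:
$j{\left(O,m \right)} = m \left(-46 + O\right)$ ($j{\left(O,m \right)} = \left(-46 + O\right) m = m \left(-46 + O\right)$)
$N{\left(p,J \right)} = - \frac{146}{71}$ ($N{\left(p,J \right)} = - \frac{292}{142} = \left(-292\right) \frac{1}{142} = - \frac{146}{71}$)
$\left(-35927 + j{\left(-453,-287 \right)}\right) \left(-220064 - 152836\right) + N{\left(266,-119 \right)} = \left(-35927 - 287 \left(-46 - 453\right)\right) \left(-220064 - 152836\right) - \frac{146}{71} = \left(-35927 - -143213\right) \left(-372900\right) - \frac{146}{71} = \left(-35927 + 143213\right) \left(-372900\right) - \frac{146}{71} = 107286 \left(-372900\right) - \frac{146}{71} = -40006949400 - \frac{146}{71} = - \frac{2840493407546}{71}$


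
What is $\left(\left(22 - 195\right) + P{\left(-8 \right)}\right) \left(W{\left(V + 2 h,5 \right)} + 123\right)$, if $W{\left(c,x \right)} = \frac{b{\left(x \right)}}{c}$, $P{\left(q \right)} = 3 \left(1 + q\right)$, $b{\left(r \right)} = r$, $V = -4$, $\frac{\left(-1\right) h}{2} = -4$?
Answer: $- \frac{143657}{6} \approx -23943.0$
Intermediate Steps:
$h = 8$ ($h = \left(-2\right) \left(-4\right) = 8$)
$P{\left(q \right)} = 3 + 3 q$
$W{\left(c,x \right)} = \frac{x}{c}$
$\left(\left(22 - 195\right) + P{\left(-8 \right)}\right) \left(W{\left(V + 2 h,5 \right)} + 123\right) = \left(\left(22 - 195\right) + \left(3 + 3 \left(-8\right)\right)\right) \left(\frac{5}{-4 + 2 \cdot 8} + 123\right) = \left(\left(22 - 195\right) + \left(3 - 24\right)\right) \left(\frac{5}{-4 + 16} + 123\right) = \left(-173 - 21\right) \left(\frac{5}{12} + 123\right) = - 194 \left(5 \cdot \frac{1}{12} + 123\right) = - 194 \left(\frac{5}{12} + 123\right) = \left(-194\right) \frac{1481}{12} = - \frac{143657}{6}$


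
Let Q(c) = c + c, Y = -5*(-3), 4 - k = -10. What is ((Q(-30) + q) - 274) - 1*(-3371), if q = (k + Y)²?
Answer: 3878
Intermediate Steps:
k = 14 (k = 4 - 1*(-10) = 4 + 10 = 14)
Y = 15
Q(c) = 2*c
q = 841 (q = (14 + 15)² = 29² = 841)
((Q(-30) + q) - 274) - 1*(-3371) = ((2*(-30) + 841) - 274) - 1*(-3371) = ((-60 + 841) - 274) + 3371 = (781 - 274) + 3371 = 507 + 3371 = 3878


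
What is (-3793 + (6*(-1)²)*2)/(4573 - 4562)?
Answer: -3781/11 ≈ -343.73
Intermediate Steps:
(-3793 + (6*(-1)²)*2)/(4573 - 4562) = (-3793 + (6*1)*2)/11 = (-3793 + 6*2)*(1/11) = (-3793 + 12)*(1/11) = -3781*1/11 = -3781/11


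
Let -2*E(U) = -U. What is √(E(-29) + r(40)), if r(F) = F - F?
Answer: I*√58/2 ≈ 3.8079*I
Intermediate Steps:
E(U) = U/2 (E(U) = -(-1)*U/2 = U/2)
r(F) = 0
√(E(-29) + r(40)) = √((½)*(-29) + 0) = √(-29/2 + 0) = √(-29/2) = I*√58/2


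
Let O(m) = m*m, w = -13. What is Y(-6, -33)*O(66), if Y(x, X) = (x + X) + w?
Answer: -226512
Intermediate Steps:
Y(x, X) = -13 + X + x (Y(x, X) = (x + X) - 13 = (X + x) - 13 = -13 + X + x)
O(m) = m²
Y(-6, -33)*O(66) = (-13 - 33 - 6)*66² = -52*4356 = -226512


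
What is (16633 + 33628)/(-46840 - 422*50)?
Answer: -50261/67940 ≈ -0.73979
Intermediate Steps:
(16633 + 33628)/(-46840 - 422*50) = 50261/(-46840 - 21100) = 50261/(-67940) = 50261*(-1/67940) = -50261/67940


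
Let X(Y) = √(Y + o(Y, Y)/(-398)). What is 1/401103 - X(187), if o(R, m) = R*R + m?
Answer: 1/401103 - √3907365/199 ≈ -9.9332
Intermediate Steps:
o(R, m) = m + R² (o(R, m) = R² + m = m + R²)
X(Y) = √(-Y²/398 + 397*Y/398) (X(Y) = √(Y + (Y + Y²)/(-398)) = √(Y + (Y + Y²)*(-1/398)) = √(Y + (-Y/398 - Y²/398)) = √(-Y²/398 + 397*Y/398))
1/401103 - X(187) = 1/401103 - √398*√(187*(397 - 1*187))/398 = 1/401103 - √398*√(187*(397 - 187))/398 = 1/401103 - √398*√(187*210)/398 = 1/401103 - √398*√39270/398 = 1/401103 - √3907365/199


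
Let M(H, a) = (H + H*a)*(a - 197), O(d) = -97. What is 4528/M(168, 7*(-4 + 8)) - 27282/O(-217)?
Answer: 2807835820/9983337 ≈ 281.25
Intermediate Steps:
M(H, a) = (-197 + a)*(H + H*a) (M(H, a) = (H + H*a)*(-197 + a) = (-197 + a)*(H + H*a))
4528/M(168, 7*(-4 + 8)) - 27282/O(-217) = 4528/((168*(-197 + (7*(-4 + 8))² - 1372*(-4 + 8)))) - 27282/(-97) = 4528/((168*(-197 + (7*4)² - 1372*4))) - 27282*(-1/97) = 4528/((168*(-197 + 28² - 196*28))) + 27282/97 = 4528/((168*(-197 + 784 - 5488))) + 27282/97 = 4528/((168*(-4901))) + 27282/97 = 4528/(-823368) + 27282/97 = 4528*(-1/823368) + 27282/97 = -566/102921 + 27282/97 = 2807835820/9983337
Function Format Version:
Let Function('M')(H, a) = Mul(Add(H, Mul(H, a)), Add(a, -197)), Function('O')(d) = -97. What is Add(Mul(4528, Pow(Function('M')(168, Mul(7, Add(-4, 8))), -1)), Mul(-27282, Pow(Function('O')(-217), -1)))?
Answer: Rational(2807835820, 9983337) ≈ 281.25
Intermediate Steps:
Function('M')(H, a) = Mul(Add(-197, a), Add(H, Mul(H, a))) (Function('M')(H, a) = Mul(Add(H, Mul(H, a)), Add(-197, a)) = Mul(Add(-197, a), Add(H, Mul(H, a))))
Add(Mul(4528, Pow(Function('M')(168, Mul(7, Add(-4, 8))), -1)), Mul(-27282, Pow(Function('O')(-217), -1))) = Add(Mul(4528, Pow(Mul(168, Add(-197, Pow(Mul(7, Add(-4, 8)), 2), Mul(-196, Mul(7, Add(-4, 8))))), -1)), Mul(-27282, Pow(-97, -1))) = Add(Mul(4528, Pow(Mul(168, Add(-197, Pow(Mul(7, 4), 2), Mul(-196, Mul(7, 4)))), -1)), Mul(-27282, Rational(-1, 97))) = Add(Mul(4528, Pow(Mul(168, Add(-197, Pow(28, 2), Mul(-196, 28))), -1)), Rational(27282, 97)) = Add(Mul(4528, Pow(Mul(168, Add(-197, 784, -5488)), -1)), Rational(27282, 97)) = Add(Mul(4528, Pow(Mul(168, -4901), -1)), Rational(27282, 97)) = Add(Mul(4528, Pow(-823368, -1)), Rational(27282, 97)) = Add(Mul(4528, Rational(-1, 823368)), Rational(27282, 97)) = Add(Rational(-566, 102921), Rational(27282, 97)) = Rational(2807835820, 9983337)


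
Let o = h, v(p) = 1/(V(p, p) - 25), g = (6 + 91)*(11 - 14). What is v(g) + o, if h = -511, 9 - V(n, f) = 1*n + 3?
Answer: -138991/272 ≈ -511.00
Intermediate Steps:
V(n, f) = 6 - n (V(n, f) = 9 - (1*n + 3) = 9 - (n + 3) = 9 - (3 + n) = 9 + (-3 - n) = 6 - n)
g = -291 (g = 97*(-3) = -291)
v(p) = 1/(-19 - p) (v(p) = 1/((6 - p) - 25) = 1/(-19 - p))
o = -511
v(g) + o = -1/(19 - 291) - 511 = -1/(-272) - 511 = -1*(-1/272) - 511 = 1/272 - 511 = -138991/272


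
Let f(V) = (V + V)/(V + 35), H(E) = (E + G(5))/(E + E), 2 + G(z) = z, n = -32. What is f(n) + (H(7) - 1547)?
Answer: -32920/21 ≈ -1567.6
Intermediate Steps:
G(z) = -2 + z
H(E) = (3 + E)/(2*E) (H(E) = (E + (-2 + 5))/(E + E) = (E + 3)/((2*E)) = (3 + E)*(1/(2*E)) = (3 + E)/(2*E))
f(V) = 2*V/(35 + V) (f(V) = (2*V)/(35 + V) = 2*V/(35 + V))
f(n) + (H(7) - 1547) = 2*(-32)/(35 - 32) + ((½)*(3 + 7)/7 - 1547) = 2*(-32)/3 + ((½)*(⅐)*10 - 1547) = 2*(-32)*(⅓) + (5/7 - 1547) = -64/3 - 10824/7 = -32920/21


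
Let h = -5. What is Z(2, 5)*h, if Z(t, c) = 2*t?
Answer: -20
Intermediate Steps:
Z(2, 5)*h = (2*2)*(-5) = 4*(-5) = -20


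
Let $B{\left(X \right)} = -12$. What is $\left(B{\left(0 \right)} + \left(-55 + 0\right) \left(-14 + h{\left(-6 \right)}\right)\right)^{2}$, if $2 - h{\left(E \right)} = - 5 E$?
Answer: $5280804$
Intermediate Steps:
$h{\left(E \right)} = 2 + 5 E$ ($h{\left(E \right)} = 2 - - 5 E = 2 + 5 E$)
$\left(B{\left(0 \right)} + \left(-55 + 0\right) \left(-14 + h{\left(-6 \right)}\right)\right)^{2} = \left(-12 + \left(-55 + 0\right) \left(-14 + \left(2 + 5 \left(-6\right)\right)\right)\right)^{2} = \left(-12 - 55 \left(-14 + \left(2 - 30\right)\right)\right)^{2} = \left(-12 - 55 \left(-14 - 28\right)\right)^{2} = \left(-12 - -2310\right)^{2} = \left(-12 + 2310\right)^{2} = 2298^{2} = 5280804$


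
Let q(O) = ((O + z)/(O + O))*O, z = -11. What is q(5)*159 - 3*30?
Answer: -567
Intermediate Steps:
q(O) = -11/2 + O/2 (q(O) = ((O - 11)/(O + O))*O = ((-11 + O)/((2*O)))*O = ((-11 + O)*(1/(2*O)))*O = ((-11 + O)/(2*O))*O = -11/2 + O/2)
q(5)*159 - 3*30 = (-11/2 + (½)*5)*159 - 3*30 = (-11/2 + 5/2)*159 - 90 = -3*159 - 90 = -477 - 90 = -567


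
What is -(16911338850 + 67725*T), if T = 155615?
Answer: -27450364725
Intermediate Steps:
-(16911338850 + 67725*T) = -67725/(1/(249706 + 155615)) = -67725/(1/405321) = -67725/1/405321 = -67725*405321 = -27450364725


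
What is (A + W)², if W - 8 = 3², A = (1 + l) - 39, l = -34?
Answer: 3025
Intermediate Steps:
A = -72 (A = (1 - 34) - 39 = -33 - 39 = -72)
W = 17 (W = 8 + 3² = 8 + 9 = 17)
(A + W)² = (-72 + 17)² = (-55)² = 3025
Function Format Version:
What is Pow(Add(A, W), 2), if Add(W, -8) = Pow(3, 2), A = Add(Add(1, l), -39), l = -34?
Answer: 3025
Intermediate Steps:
A = -72 (A = Add(Add(1, -34), -39) = Add(-33, -39) = -72)
W = 17 (W = Add(8, Pow(3, 2)) = Add(8, 9) = 17)
Pow(Add(A, W), 2) = Pow(Add(-72, 17), 2) = Pow(-55, 2) = 3025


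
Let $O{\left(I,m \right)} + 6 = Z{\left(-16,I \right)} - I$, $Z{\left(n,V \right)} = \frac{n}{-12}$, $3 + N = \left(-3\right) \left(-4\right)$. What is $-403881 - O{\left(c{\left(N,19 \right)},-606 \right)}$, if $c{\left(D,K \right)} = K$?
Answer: $- \frac{1211572}{3} \approx -4.0386 \cdot 10^{5}$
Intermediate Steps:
$N = 9$ ($N = -3 - -12 = -3 + 12 = 9$)
$Z{\left(n,V \right)} = - \frac{n}{12}$ ($Z{\left(n,V \right)} = n \left(- \frac{1}{12}\right) = - \frac{n}{12}$)
$O{\left(I,m \right)} = - \frac{14}{3} - I$ ($O{\left(I,m \right)} = -6 - \left(- \frac{4}{3} + I\right) = - \frac{14}{3} - I$)
$-403881 - O{\left(c{\left(N,19 \right)},-606 \right)} = -403881 - \left(- \frac{14}{3} - 19\right) = -403881 - - \frac{71}{3} = -403881 + \frac{71}{3} = - \frac{1211572}{3}$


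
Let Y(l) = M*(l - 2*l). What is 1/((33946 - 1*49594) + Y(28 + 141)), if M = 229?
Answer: -1/54349 ≈ -1.8400e-5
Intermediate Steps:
Y(l) = -229*l (Y(l) = 229*(l - 2*l) = 229*(-l) = -229*l)
1/((33946 - 1*49594) + Y(28 + 141)) = 1/((33946 - 1*49594) - 229*(28 + 141)) = 1/((33946 - 49594) - 229*169) = 1/(-15648 - 38701) = 1/(-54349) = -1/54349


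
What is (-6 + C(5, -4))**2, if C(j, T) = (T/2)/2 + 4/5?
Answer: 961/25 ≈ 38.440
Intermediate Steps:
C(j, T) = 4/5 + T/4 (C(j, T) = (T*(1/2))*(1/2) + 4*(1/5) = (T/2)*(1/2) + 4/5 = T/4 + 4/5 = 4/5 + T/4)
(-6 + C(5, -4))**2 = (-6 + (4/5 + (1/4)*(-4)))**2 = (-6 + (4/5 - 1))**2 = (-6 - 1/5)**2 = (-31/5)**2 = 961/25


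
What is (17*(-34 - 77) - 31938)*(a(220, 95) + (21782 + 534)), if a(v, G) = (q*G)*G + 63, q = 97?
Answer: -30368220300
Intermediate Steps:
a(v, G) = 63 + 97*G² (a(v, G) = (97*G)*G + 63 = 97*G² + 63 = 63 + 97*G²)
(17*(-34 - 77) - 31938)*(a(220, 95) + (21782 + 534)) = (17*(-34 - 77) - 31938)*((63 + 97*95²) + (21782 + 534)) = (17*(-111) - 31938)*((63 + 97*9025) + 22316) = (-1887 - 31938)*((63 + 875425) + 22316) = -33825*(875488 + 22316) = -33825*897804 = -30368220300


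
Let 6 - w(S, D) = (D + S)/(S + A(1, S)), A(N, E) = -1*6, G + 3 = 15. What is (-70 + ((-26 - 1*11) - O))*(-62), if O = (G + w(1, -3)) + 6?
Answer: 40486/5 ≈ 8097.2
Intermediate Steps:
G = 12 (G = -3 + 15 = 12)
A(N, E) = -6
w(S, D) = 6 - (D + S)/(-6 + S) (w(S, D) = 6 - (D + S)/(S - 6) = 6 - (D + S)/(-6 + S))
O = 118/5 (O = (12 + (-36 - 1*(-3) + 5*1)/(-6 + 1)) + 6 = (12 + (-36 + 3 + 5)/(-5)) + 6 = (12 - ⅕*(-28)) + 6 = (12 + 28/5) + 6 = 88/5 + 6 = 118/5 ≈ 23.600)
(-70 + ((-26 - 1*11) - O))*(-62) = (-70 + ((-26 - 1*11) - 1*118/5))*(-62) = (-70 + ((-26 - 11) - 118/5))*(-62) = (-70 + (-37 - 118/5))*(-62) = (-70 - 303/5)*(-62) = -653/5*(-62) = 40486/5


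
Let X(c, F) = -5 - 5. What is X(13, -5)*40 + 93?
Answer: -307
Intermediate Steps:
X(c, F) = -10
X(13, -5)*40 + 93 = -10*40 + 93 = -400 + 93 = -307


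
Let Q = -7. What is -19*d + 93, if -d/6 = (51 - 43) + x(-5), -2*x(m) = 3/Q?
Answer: 7206/7 ≈ 1029.4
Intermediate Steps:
x(m) = 3/14 (x(m) = -3/(2*(-7)) = -3*(-1)/(2*7) = -½*(-3/7) = 3/14)
d = -345/7 (d = -6*((51 - 43) + 3/14) = -6*(8 + 3/14) = -6*115/14 = -345/7 ≈ -49.286)
-19*d + 93 = -19*(-345/7) + 93 = 6555/7 + 93 = 7206/7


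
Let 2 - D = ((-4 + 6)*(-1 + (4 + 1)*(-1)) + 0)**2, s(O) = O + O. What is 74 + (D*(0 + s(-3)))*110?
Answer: 93794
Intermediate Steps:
s(O) = 2*O
D = -142 (D = 2 - ((-4 + 6)*(-1 + (4 + 1)*(-1)) + 0)**2 = 2 - (2*(-1 + 5*(-1)) + 0)**2 = 2 - (2*(-1 - 5) + 0)**2 = 2 - (2*(-6) + 0)**2 = 2 - (-12 + 0)**2 = 2 - 1*(-12)**2 = 2 - 1*144 = 2 - 144 = -142)
74 + (D*(0 + s(-3)))*110 = 74 - 142*(0 + 2*(-3))*110 = 74 - 142*(0 - 6)*110 = 74 - 142*(-6)*110 = 74 + 852*110 = 74 + 93720 = 93794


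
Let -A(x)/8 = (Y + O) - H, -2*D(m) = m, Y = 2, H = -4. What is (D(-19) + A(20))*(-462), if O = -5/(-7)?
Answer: 20427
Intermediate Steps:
O = 5/7 (O = -5*(-⅐) = 5/7 ≈ 0.71429)
D(m) = -m/2
A(x) = -376/7 (A(x) = -8*((2 + 5/7) - 1*(-4)) = -8*(19/7 + 4) = -8*47/7 = -376/7)
(D(-19) + A(20))*(-462) = (-½*(-19) - 376/7)*(-462) = (19/2 - 376/7)*(-462) = -619/14*(-462) = 20427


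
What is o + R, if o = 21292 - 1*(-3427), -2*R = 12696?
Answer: 18371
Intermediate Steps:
R = -6348 (R = -1/2*12696 = -6348)
o = 24719 (o = 21292 + 3427 = 24719)
o + R = 24719 - 6348 = 18371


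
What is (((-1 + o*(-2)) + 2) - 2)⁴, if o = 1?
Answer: 81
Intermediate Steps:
(((-1 + o*(-2)) + 2) - 2)⁴ = (((-1 + 1*(-2)) + 2) - 2)⁴ = (((-1 - 2) + 2) - 2)⁴ = ((-3 + 2) - 2)⁴ = (-1 - 2)⁴ = (-3)⁴ = 81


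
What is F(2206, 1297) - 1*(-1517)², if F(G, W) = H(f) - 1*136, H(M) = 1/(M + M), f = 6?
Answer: -27617099/12 ≈ -2.3014e+6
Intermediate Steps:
H(M) = 1/(2*M)
F(G, W) = -1631/12 (F(G, W) = (½)/6 - 1*136 = (½)*(⅙) - 136 = 1/12 - 136 = -1631/12)
F(2206, 1297) - 1*(-1517)² = -1631/12 - 1*(-1517)² = -1631/12 - 1*2301289 = -1631/12 - 2301289 = -27617099/12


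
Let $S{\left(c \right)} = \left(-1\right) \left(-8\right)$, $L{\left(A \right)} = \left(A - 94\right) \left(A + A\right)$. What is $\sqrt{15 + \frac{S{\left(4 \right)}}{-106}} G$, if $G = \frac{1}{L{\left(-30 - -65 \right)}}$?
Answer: $- \frac{\sqrt{41923}}{218890} \approx -0.00093541$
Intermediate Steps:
$L{\left(A \right)} = 2 A \left(-94 + A\right)$ ($L{\left(A \right)} = \left(-94 + A\right) 2 A = 2 A \left(-94 + A\right)$)
$S{\left(c \right)} = 8$
$G = - \frac{1}{4130}$ ($G = \frac{1}{2 \left(-30 - -65\right) \left(-94 - -35\right)} = \frac{1}{2 \left(-30 + 65\right) \left(-94 + \left(-30 + 65\right)\right)} = \frac{1}{2 \cdot 35 \left(-94 + 35\right)} = \frac{1}{2 \cdot 35 \left(-59\right)} = \frac{1}{-4130} = - \frac{1}{4130} \approx -0.00024213$)
$\sqrt{15 + \frac{S{\left(4 \right)}}{-106}} G = \sqrt{15 + \frac{8}{-106}} \left(- \frac{1}{4130}\right) = \sqrt{15 + 8 \left(- \frac{1}{106}\right)} \left(- \frac{1}{4130}\right) = \sqrt{15 - \frac{4}{53}} \left(- \frac{1}{4130}\right) = \sqrt{\frac{791}{53}} \left(- \frac{1}{4130}\right) = \frac{\sqrt{41923}}{53} \left(- \frac{1}{4130}\right) = - \frac{\sqrt{41923}}{218890}$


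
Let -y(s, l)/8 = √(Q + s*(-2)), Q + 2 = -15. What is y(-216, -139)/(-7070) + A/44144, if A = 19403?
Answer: 19403/44144 + 4*√415/3535 ≈ 0.46259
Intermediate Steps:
Q = -17 (Q = -2 - 15 = -17)
y(s, l) = -8*√(-17 - 2*s) (y(s, l) = -8*√(-17 + s*(-2)) = -8*√(-17 - 2*s))
y(-216, -139)/(-7070) + A/44144 = -8*√(-17 - 2*(-216))/(-7070) + 19403/44144 = -8*√(-17 + 432)*(-1/7070) + 19403*(1/44144) = -8*√415*(-1/7070) + 19403/44144 = 4*√415/3535 + 19403/44144 = 19403/44144 + 4*√415/3535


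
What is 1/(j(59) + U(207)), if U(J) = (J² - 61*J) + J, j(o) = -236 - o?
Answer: 1/30134 ≈ 3.3185e-5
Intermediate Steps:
U(J) = J² - 60*J
1/(j(59) + U(207)) = 1/((-236 - 1*59) + 207*(-60 + 207)) = 1/((-236 - 59) + 207*147) = 1/(-295 + 30429) = 1/30134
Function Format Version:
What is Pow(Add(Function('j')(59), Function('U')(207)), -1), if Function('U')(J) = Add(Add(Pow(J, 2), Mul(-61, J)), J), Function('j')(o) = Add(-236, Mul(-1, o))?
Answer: Rational(1, 30134) ≈ 3.3185e-5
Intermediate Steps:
Function('U')(J) = Add(Pow(J, 2), Mul(-60, J))
Pow(Add(Function('j')(59), Function('U')(207)), -1) = Pow(Add(Add(-236, Mul(-1, 59)), Mul(207, Add(-60, 207))), -1) = Pow(Add(Add(-236, -59), Mul(207, 147)), -1) = Pow(Add(-295, 30429), -1) = Pow(30134, -1) = Rational(1, 30134)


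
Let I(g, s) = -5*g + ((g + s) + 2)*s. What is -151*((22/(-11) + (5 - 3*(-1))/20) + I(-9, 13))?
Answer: -91657/5 ≈ -18331.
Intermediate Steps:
I(g, s) = -5*g + s*(2 + g + s) (I(g, s) = -5*g + (2 + g + s)*s = -5*g + s*(2 + g + s))
-151*((22/(-11) + (5 - 3*(-1))/20) + I(-9, 13)) = -151*((22/(-11) + (5 - 3*(-1))/20) + (13² - 5*(-9) + 2*13 - 9*13)) = -151*((22*(-1/11) + (5 + 3)*(1/20)) + (169 + 45 + 26 - 117)) = -151*((-2 + 8*(1/20)) + 123) = -151*((-2 + ⅖) + 123) = -151*(-8/5 + 123) = -151*607/5 = -91657/5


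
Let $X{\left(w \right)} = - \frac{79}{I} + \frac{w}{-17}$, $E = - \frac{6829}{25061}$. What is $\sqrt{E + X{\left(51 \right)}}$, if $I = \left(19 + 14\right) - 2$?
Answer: $\frac{i \sqrt{3513249488181}}{776891} \approx 2.4127 i$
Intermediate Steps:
$E = - \frac{6829}{25061}$ ($E = \left(-6829\right) \frac{1}{25061} = - \frac{6829}{25061} \approx -0.2725$)
$I = 31$ ($I = 33 - 2 = 31$)
$X{\left(w \right)} = - \frac{79}{31} - \frac{w}{17}$ ($X{\left(w \right)} = - \frac{79}{31} + \frac{w}{-17} = \left(-79\right) \frac{1}{31} + w \left(- \frac{1}{17}\right) = - \frac{79}{31} - \frac{w}{17}$)
$\sqrt{E + X{\left(51 \right)}} = \sqrt{- \frac{6829}{25061} - \frac{172}{31}} = \sqrt{- \frac{4522191}{776891}} = \frac{i \sqrt{3513249488181}}{776891}$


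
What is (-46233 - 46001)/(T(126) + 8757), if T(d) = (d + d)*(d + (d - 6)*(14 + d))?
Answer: -92234/4274109 ≈ -0.021580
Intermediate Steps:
T(d) = 2*d*(d + (-6 + d)*(14 + d)) (T(d) = (2*d)*(d + (-6 + d)*(14 + d)) = 2*d*(d + (-6 + d)*(14 + d)))
(-46233 - 46001)/(T(126) + 8757) = (-46233 - 46001)/(2*126*(-84 + 126**2 + 9*126) + 8757) = -92234/(2*126*(-84 + 15876 + 1134) + 8757) = -92234/(2*126*16926 + 8757) = -92234/(4265352 + 8757) = -92234/4274109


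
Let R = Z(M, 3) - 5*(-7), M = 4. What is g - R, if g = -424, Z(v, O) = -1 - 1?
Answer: -457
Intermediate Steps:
Z(v, O) = -2
R = 33 (R = -2 - 5*(-7) = -2 + 35 = 33)
g - R = -424 - 1*33 = -424 - 33 = -457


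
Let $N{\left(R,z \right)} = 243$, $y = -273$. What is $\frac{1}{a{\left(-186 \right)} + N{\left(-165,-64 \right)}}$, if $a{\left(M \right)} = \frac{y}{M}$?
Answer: $\frac{62}{15157} \approx 0.0040905$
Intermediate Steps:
$a{\left(M \right)} = - \frac{273}{M}$
$\frac{1}{a{\left(-186 \right)} + N{\left(-165,-64 \right)}} = \frac{1}{- \frac{273}{-186} + 243} = \frac{1}{\left(-273\right) \left(- \frac{1}{186}\right) + 243} = \frac{1}{\frac{91}{62} + 243} = \frac{1}{\frac{15157}{62}} = \frac{62}{15157}$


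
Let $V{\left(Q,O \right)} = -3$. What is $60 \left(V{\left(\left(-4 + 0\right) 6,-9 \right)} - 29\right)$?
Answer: $-1920$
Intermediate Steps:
$60 \left(V{\left(\left(-4 + 0\right) 6,-9 \right)} - 29\right) = 60 \left(-3 - 29\right) = 60 \left(-32\right) = -1920$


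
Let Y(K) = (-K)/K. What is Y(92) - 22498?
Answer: -22499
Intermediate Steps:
Y(K) = -1
Y(92) - 22498 = -1 - 22498 = -22499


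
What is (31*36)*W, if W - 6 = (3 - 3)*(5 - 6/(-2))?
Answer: 6696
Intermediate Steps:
W = 6 (W = 6 + (3 - 3)*(5 - 6/(-2)) = 6 + 0*(5 - 6*(-1)/2) = 6 + 0*(5 - 1*(-3)) = 6 + 0*(5 + 3) = 6 + 0*8 = 6 + 0 = 6)
(31*36)*W = (31*36)*6 = 1116*6 = 6696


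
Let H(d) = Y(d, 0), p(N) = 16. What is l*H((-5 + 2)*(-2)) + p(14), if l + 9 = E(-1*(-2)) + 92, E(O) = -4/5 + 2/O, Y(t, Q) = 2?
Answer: 912/5 ≈ 182.40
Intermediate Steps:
E(O) = -⅘ + 2/O (E(O) = -4*⅕ + 2/O = -⅘ + 2/O)
H(d) = 2
l = 416/5 (l = -9 + ((-⅘ + 2/((-1*(-2)))) + 92) = -9 + ((-⅘ + 2/2) + 92) = -9 + ((-⅘ + 2*(½)) + 92) = -9 + ((-⅘ + 1) + 92) = -9 + (⅕ + 92) = -9 + 461/5 = 416/5 ≈ 83.200)
l*H((-5 + 2)*(-2)) + p(14) = (416/5)*2 + 16 = 832/5 + 16 = 912/5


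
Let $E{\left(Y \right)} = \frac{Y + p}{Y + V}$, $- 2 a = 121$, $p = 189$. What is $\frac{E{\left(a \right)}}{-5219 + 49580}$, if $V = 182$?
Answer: $\frac{257}{10779723} \approx 2.3841 \cdot 10^{-5}$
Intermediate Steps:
$a = - \frac{121}{2}$ ($a = \left(- \frac{1}{2}\right) 121 = - \frac{121}{2} \approx -60.5$)
$E{\left(Y \right)} = \frac{189 + Y}{182 + Y}$ ($E{\left(Y \right)} = \frac{Y + 189}{Y + 182} = \frac{189 + Y}{182 + Y}$)
$\frac{E{\left(a \right)}}{-5219 + 49580} = \frac{\frac{1}{182 - \frac{121}{2}} \left(189 - \frac{121}{2}\right)}{-5219 + 49580} = \frac{\frac{1}{\frac{243}{2}} \cdot \frac{257}{2}}{44361} = \frac{2}{243} \cdot \frac{257}{2} \cdot \frac{1}{44361} = \frac{257}{243} \cdot \frac{1}{44361} = \frac{257}{10779723}$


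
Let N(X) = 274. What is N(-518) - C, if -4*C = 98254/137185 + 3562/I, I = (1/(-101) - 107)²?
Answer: 8789916105859533/32049945495680 ≈ 274.26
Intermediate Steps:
I = 116812864/10201 (I = (-1/101 - 107)² = (-10808/101)² = 116812864/10201 ≈ 11451.)
C = -8231040043213/32049945495680 (C = -(98254/137185 + 3562/(116812864/10201))/4 = -(98254*(1/137185) + 3562*(10201/116812864))/4 = -(98254/137185 + 18167981/58406432)/4 = -¼*8231040043213/8012486373920 = -8231040043213/32049945495680 ≈ -0.25682)
N(-518) - C = 274 - 1*(-8231040043213/32049945495680) = 274 + 8231040043213/32049945495680 = 8789916105859533/32049945495680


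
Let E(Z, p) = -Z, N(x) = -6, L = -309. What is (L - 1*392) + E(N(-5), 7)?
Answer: -695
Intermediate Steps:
(L - 1*392) + E(N(-5), 7) = (-309 - 1*392) - 1*(-6) = (-309 - 392) + 6 = -701 + 6 = -695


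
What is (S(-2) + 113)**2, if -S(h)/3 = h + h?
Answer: 15625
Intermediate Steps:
S(h) = -6*h (S(h) = -3*(h + h) = -6*h)
(S(-2) + 113)**2 = (-6*(-2) + 113)**2 = (12 + 113)**2 = 125**2 = 15625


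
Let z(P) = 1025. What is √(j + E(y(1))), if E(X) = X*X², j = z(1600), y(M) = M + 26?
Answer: 2*√5177 ≈ 143.90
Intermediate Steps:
y(M) = 26 + M
j = 1025
E(X) = X³
√(j + E(y(1))) = √(1025 + (26 + 1)³) = √(1025 + 27³) = √(1025 + 19683) = √20708 = 2*√5177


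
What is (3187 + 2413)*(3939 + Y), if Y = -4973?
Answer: -5790400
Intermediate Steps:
(3187 + 2413)*(3939 + Y) = (3187 + 2413)*(3939 - 4973) = 5600*(-1034) = -5790400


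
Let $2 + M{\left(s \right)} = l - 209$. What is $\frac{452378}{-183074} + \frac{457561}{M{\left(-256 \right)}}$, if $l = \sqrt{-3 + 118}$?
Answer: $- \frac{8847517773961}{4064792022} - \frac{457561 \sqrt{115}}{44406} \approx -2287.1$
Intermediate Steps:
$l = \sqrt{115} \approx 10.724$
$M{\left(s \right)} = -211 + \sqrt{115}$ ($M{\left(s \right)} = -2 - \left(209 - \sqrt{115}\right) = -211 + \sqrt{115}$)
$\frac{452378}{-183074} + \frac{457561}{M{\left(-256 \right)}} = \frac{452378}{-183074} + \frac{457561}{-211 + \sqrt{115}} = 452378 \left(- \frac{1}{183074}\right) + \frac{457561}{-211 + \sqrt{115}} = - \frac{226189}{91537} + \frac{457561}{-211 + \sqrt{115}}$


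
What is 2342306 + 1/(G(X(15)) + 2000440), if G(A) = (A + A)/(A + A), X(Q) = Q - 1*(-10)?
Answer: 4685644956947/2000441 ≈ 2.3423e+6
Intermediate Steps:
X(Q) = 10 + Q (X(Q) = Q + 10 = 10 + Q)
G(A) = 1 (G(A) = (2*A)/((2*A)) = (2*A)*(1/(2*A)) = 1)
2342306 + 1/(G(X(15)) + 2000440) = 2342306 + 1/(1 + 2000440) = 2342306 + 1/2000441 = 4685644956947/2000441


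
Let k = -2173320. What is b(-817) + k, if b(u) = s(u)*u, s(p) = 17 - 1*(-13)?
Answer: -2197830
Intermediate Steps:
s(p) = 30 (s(p) = 17 + 13 = 30)
b(u) = 30*u
b(-817) + k = 30*(-817) - 2173320 = -24510 - 2173320 = -2197830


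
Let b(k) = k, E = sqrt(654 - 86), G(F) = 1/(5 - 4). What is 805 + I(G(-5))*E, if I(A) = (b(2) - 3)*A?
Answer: 805 - 2*sqrt(142) ≈ 781.17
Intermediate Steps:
G(F) = 1 (G(F) = 1/1 = 1)
E = 2*sqrt(142) (E = sqrt(568) = 2*sqrt(142) ≈ 23.833)
I(A) = -A (I(A) = (2 - 3)*A = -A)
805 + I(G(-5))*E = 805 + (-1*1)*(2*sqrt(142)) = 805 - 2*sqrt(142)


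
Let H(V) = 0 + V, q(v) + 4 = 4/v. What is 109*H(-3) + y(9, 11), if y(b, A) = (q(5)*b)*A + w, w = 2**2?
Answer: -3199/5 ≈ -639.80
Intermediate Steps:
w = 4
q(v) = -4 + 4/v
H(V) = V
y(b, A) = 4 - 16*A*b/5 (y(b, A) = ((-4 + 4/5)*b)*A + 4 = (-16*b/5)*A + 4 = -16*A*b/5 + 4 = 4 - 16*A*b/5)
109*H(-3) + y(9, 11) = 109*(-3) + (4 - 16/5*11*9) = -327 + (4 - 1584/5) = -327 - 1564/5 = -3199/5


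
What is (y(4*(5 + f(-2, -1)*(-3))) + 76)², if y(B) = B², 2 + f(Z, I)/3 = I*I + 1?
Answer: 226576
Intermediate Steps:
f(Z, I) = -3 + 3*I² (f(Z, I) = -6 + 3*(I*I + 1) = -6 + 3*(I² + 1) = -6 + 3*(1 + I²) = -6 + (3 + 3*I²) = -3 + 3*I²)
(y(4*(5 + f(-2, -1)*(-3))) + 76)² = ((4*(5 + (-3 + 3*(-1)²)*(-3)))² + 76)² = ((4*(5 + (-3 + 3*1)*(-3)))² + 76)² = ((4*(5 + (-3 + 3)*(-3)))² + 76)² = ((4*(5 + 0*(-3)))² + 76)² = ((4*(5 + 0))² + 76)² = ((4*5)² + 76)² = (20² + 76)² = (400 + 76)² = 476² = 226576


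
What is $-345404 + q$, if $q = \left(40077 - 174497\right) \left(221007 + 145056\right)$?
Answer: $-49206533864$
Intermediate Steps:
$q = -49206188460$ ($q = \left(-134420\right) 366063 = -49206188460$)
$-345404 + q = -345404 - 49206188460 = -49206533864$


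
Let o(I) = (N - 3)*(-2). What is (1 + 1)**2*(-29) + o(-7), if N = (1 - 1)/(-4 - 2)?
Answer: -110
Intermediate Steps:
N = 0 (N = 0/(-6) = 0*(-1/6) = 0)
o(I) = 6 (o(I) = (0 - 3)*(-2) = -3*(-2) = 6)
(1 + 1)**2*(-29) + o(-7) = (1 + 1)**2*(-29) + 6 = 2**2*(-29) + 6 = 4*(-29) + 6 = -116 + 6 = -110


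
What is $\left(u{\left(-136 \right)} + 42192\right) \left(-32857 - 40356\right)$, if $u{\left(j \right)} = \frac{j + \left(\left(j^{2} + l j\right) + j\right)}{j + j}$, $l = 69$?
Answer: $- \frac{6173246947}{2} \approx -3.0866 \cdot 10^{9}$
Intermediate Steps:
$u{\left(j \right)} = \frac{j^{2} + 71 j}{2 j}$ ($u{\left(j \right)} = \frac{j + \left(\left(j^{2} + 69 j\right) + j\right)}{j + j} = \frac{j + \left(j^{2} + 70 j\right)}{2 j} = \left(j^{2} + 71 j\right) \frac{1}{2 j} = \frac{j^{2} + 71 j}{2 j}$)
$\left(u{\left(-136 \right)} + 42192\right) \left(-32857 - 40356\right) = \left(\left(\frac{71}{2} + \frac{1}{2} \left(-136\right)\right) + 42192\right) \left(-32857 - 40356\right) = \left(\left(\frac{71}{2} - 68\right) + 42192\right) \left(-73213\right) = \left(- \frac{65}{2} + 42192\right) \left(-73213\right) = \frac{84319}{2} \left(-73213\right) = - \frac{6173246947}{2}$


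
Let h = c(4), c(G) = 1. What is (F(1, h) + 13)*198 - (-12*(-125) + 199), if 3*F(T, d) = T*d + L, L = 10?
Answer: 1601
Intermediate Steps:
h = 1
F(T, d) = 10/3 + T*d/3 (F(T, d) = (T*d + 10)/3 = (10 + T*d)/3 = 10/3 + T*d/3)
(F(1, h) + 13)*198 - (-12*(-125) + 199) = ((10/3 + (⅓)*1*1) + 13)*198 - (-12*(-125) + 199) = ((10/3 + ⅓) + 13)*198 - (1500 + 199) = (11/3 + 13)*198 - 1*1699 = (50/3)*198 - 1699 = 3300 - 1699 = 1601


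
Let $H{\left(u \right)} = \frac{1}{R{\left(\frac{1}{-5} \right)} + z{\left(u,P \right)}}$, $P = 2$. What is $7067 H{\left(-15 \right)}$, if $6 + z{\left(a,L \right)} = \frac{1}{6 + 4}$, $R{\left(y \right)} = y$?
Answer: $- \frac{70670}{61} \approx -1158.5$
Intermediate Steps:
$z{\left(a,L \right)} = - \frac{59}{10}$ ($z{\left(a,L \right)} = -6 + \frac{1}{6 + 4} = -6 + \frac{1}{10} = - \frac{59}{10}$)
$H{\left(u \right)} = - \frac{10}{61}$ ($H{\left(u \right)} = \frac{1}{\frac{1}{-5} - \frac{59}{10}} = \frac{1}{- \frac{1}{5} - \frac{59}{10}} = \frac{1}{- \frac{61}{10}} = - \frac{10}{61}$)
$7067 H{\left(-15 \right)} = 7067 \left(- \frac{10}{61}\right) = - \frac{70670}{61}$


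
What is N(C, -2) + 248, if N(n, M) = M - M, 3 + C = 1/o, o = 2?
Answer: 248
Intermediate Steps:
C = -5/2 (C = -3 + 1/2 = -3 + ½ = -5/2 ≈ -2.5000)
N(n, M) = 0
N(C, -2) + 248 = 0 + 248 = 248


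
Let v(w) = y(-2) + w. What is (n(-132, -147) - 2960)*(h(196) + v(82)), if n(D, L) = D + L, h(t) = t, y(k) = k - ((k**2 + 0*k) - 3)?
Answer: -890725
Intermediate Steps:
y(k) = 3 + k - k**2 (y(k) = k - ((k**2 + 0) - 3) = k - (k**2 - 3) = k - (-3 + k**2) = k + (3 - k**2) = 3 + k - k**2)
v(w) = -3 + w (v(w) = (3 - 2 - 1*(-2)**2) + w = (3 - 2 - 1*4) + w = (3 - 2 - 4) + w = -3 + w)
(n(-132, -147) - 2960)*(h(196) + v(82)) = ((-132 - 147) - 2960)*(196 + (-3 + 82)) = (-279 - 2960)*(196 + 79) = -3239*275 = -890725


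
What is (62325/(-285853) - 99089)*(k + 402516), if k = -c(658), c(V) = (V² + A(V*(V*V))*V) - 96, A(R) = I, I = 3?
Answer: 915632341522892/285853 ≈ 3.2032e+9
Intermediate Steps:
A(R) = 3
c(V) = -96 + V² + 3*V (c(V) = (V² + 3*V) - 96 = -96 + V² + 3*V)
k = -434842 (k = -(-96 + 658² + 3*658) = -(-96 + 432964 + 1974) = -1*434842 = -434842)
(62325/(-285853) - 99089)*(k + 402516) = (62325/(-285853) - 99089)*(-434842 + 402516) = (62325*(-1/285853) - 99089)*(-32326) = (-62325/285853 - 99089)*(-32326) = -28324950242/285853*(-32326) = 915632341522892/285853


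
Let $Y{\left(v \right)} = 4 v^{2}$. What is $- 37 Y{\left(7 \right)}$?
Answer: $-7252$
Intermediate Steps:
$- 37 Y{\left(7 \right)} = - 37 \cdot 4 \cdot 7^{2} = - 37 \cdot 4 \cdot 49 = \left(-37\right) 196 = -7252$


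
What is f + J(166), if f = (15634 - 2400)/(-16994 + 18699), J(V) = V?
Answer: 296264/1705 ≈ 173.76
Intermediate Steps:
f = 13234/1705 ≈ 7.7619
f + J(166) = 13234/1705 + 166 = 296264/1705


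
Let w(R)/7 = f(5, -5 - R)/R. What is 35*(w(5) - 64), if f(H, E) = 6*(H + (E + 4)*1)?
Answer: -2534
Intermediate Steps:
f(H, E) = 24 + 6*E + 6*H (f(H, E) = 6*(H + (4 + E)*1) = 6*(H + (4 + E)) = 6*(4 + E + H) = 24 + 6*E + 6*H)
w(R) = 7*(24 - 6*R)/R (w(R) = 7*((24 + 6*(-5 - R) + 6*5)/R) = 7*((24 + (-30 - 6*R) + 30)/R) = 7*((24 - 6*R)/R) = 7*(24 - 6*R)/R)
35*(w(5) - 64) = 35*((-42 + 168/5) - 64) = 35*(-42/5 - 64) = 35*(-362/5) = -2534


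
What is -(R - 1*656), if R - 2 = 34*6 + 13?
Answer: 437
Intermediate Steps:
R = 219 (R = 2 + (34*6 + 13) = 2 + (204 + 13) = 2 + 217 = 219)
-(R - 1*656) = -(219 - 1*656) = -(219 - 656) = -1*(-437) = 437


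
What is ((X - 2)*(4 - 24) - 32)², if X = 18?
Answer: 123904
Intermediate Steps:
((X - 2)*(4 - 24) - 32)² = ((18 - 2)*(4 - 24) - 32)² = (16*(-20) - 32)² = (-320 - 32)² = (-352)² = 123904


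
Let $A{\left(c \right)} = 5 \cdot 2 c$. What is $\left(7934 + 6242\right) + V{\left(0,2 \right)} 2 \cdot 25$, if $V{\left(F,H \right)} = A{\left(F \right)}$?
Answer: $14176$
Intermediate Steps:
$A{\left(c \right)} = 10 c$
$V{\left(F,H \right)} = 10 F$
$\left(7934 + 6242\right) + V{\left(0,2 \right)} 2 \cdot 25 = \left(7934 + 6242\right) + 10 \cdot 0 \cdot 2 \cdot 25 = 14176 + 0 \cdot 2 \cdot 25 = 14176 + 0 \cdot 25 = 14176 + 0 = 14176$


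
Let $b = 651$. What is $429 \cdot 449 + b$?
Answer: $193272$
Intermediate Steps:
$429 \cdot 449 + b = 429 \cdot 449 + 651 = 192621 + 651 = 193272$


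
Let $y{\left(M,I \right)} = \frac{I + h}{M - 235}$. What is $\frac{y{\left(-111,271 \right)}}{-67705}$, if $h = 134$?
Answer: $\frac{81}{4685186} \approx 1.7289 \cdot 10^{-5}$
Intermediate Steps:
$y{\left(M,I \right)} = \frac{134 + I}{-235 + M}$ ($y{\left(M,I \right)} = \frac{I + 134}{M - 235} = \frac{134 + I}{-235 + M}$)
$\frac{y{\left(-111,271 \right)}}{-67705} = \frac{\frac{1}{-235 - 111} \left(134 + 271\right)}{-67705} = \frac{1}{-346} \cdot 405 \left(- \frac{1}{67705}\right) = \left(- \frac{1}{346}\right) 405 \left(- \frac{1}{67705}\right) = \left(- \frac{405}{346}\right) \left(- \frac{1}{67705}\right) = \frac{81}{4685186}$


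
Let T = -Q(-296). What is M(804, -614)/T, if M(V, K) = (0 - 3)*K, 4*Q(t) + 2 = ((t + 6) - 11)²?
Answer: -7368/90599 ≈ -0.081325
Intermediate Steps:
Q(t) = -½ + (-5 + t)²/4 (Q(t) = -½ + ((t + 6) - 11)²/4 = -½ + ((6 + t) - 11)²/4 = -½ + (-5 + t)²/4)
M(V, K) = -3*K
T = -90599/4 (T = -(-½ + (-5 - 296)²/4) = -(-½ + (¼)*(-301)²) = -(-½ + (¼)*90601) = -(-½ + 90601/4) = -1*90599/4 = -90599/4 ≈ -22650.)
M(804, -614)/T = (-3*(-614))/(-90599/4) = 1842*(-4/90599) = -7368/90599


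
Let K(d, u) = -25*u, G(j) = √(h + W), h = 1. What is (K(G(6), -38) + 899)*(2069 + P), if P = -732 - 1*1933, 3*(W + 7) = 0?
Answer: -1102004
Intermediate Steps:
W = -7 (W = -7 + (⅓)*0 = -7 + 0 = -7)
G(j) = I*√6 (G(j) = √(1 - 7) = √(-6) = I*√6)
P = -2665 (P = -732 - 1933 = -2665)
(K(G(6), -38) + 899)*(2069 + P) = (-25*(-38) + 899)*(2069 - 2665) = (950 + 899)*(-596) = 1849*(-596) = -1102004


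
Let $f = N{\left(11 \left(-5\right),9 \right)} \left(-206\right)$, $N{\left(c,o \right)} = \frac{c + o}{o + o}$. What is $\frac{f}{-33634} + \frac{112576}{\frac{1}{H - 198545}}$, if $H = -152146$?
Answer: $- \frac{5975324117094017}{151353} \approx -3.9479 \cdot 10^{10}$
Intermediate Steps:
$N{\left(c,o \right)} = \frac{c + o}{2 o}$
$f = \frac{4738}{9}$ ($f = \frac{11 \left(-5\right) + 9}{2 \cdot 9} \left(-206\right) = \frac{1}{2} \cdot \frac{1}{9} \left(-55 + 9\right) \left(-206\right) = \frac{1}{2} \cdot \frac{1}{9} \left(-46\right) \left(-206\right) = \left(- \frac{23}{9}\right) \left(-206\right) = \frac{4738}{9} \approx 526.44$)
$\frac{f}{-33634} + \frac{112576}{\frac{1}{H - 198545}} = \frac{4738}{9 \left(-33634\right)} + \frac{112576}{\frac{1}{-152146 - 198545}} = \frac{4738}{9} \left(- \frac{1}{33634}\right) + \frac{112576}{\frac{1}{-350691}} = - \frac{2369}{151353} + \frac{112576}{- \frac{1}{350691}} = - \frac{2369}{151353} + 112576 \left(-350691\right) = - \frac{2369}{151353} - 39479390016 = - \frac{5975324117094017}{151353}$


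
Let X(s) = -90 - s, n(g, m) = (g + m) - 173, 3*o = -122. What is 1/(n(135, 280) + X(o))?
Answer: 3/578 ≈ 0.0051903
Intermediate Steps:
o = -122/3 (o = (⅓)*(-122) = -122/3 ≈ -40.667)
n(g, m) = -173 + g + m
1/(n(135, 280) + X(o)) = 1/((-173 + 135 + 280) + (-90 - 1*(-122/3))) = 1/(242 + (-90 + 122/3)) = 1/(242 - 148/3) = 1/(578/3) = 3/578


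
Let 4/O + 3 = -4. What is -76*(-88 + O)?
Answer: 47120/7 ≈ 6731.4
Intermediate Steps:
O = -4/7 (O = 4/(-3 - 4) = 4/(-7) = 4*(-⅐) = -4/7 ≈ -0.57143)
-76*(-88 + O) = -76*(-88 - 4/7) = -76*(-620/7) = 47120/7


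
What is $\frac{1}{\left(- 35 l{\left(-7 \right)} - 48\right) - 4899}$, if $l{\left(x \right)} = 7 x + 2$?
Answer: $- \frac{1}{3302} \approx -0.00030285$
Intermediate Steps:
$l{\left(x \right)} = 2 + 7 x$
$\frac{1}{\left(- 35 l{\left(-7 \right)} - 48\right) - 4899} = \frac{1}{\left(- 35 \left(2 + 7 \left(-7\right)\right) - 48\right) - 4899} = \frac{1}{\left(- 35 \left(2 - 49\right) - 48\right) - 4899} = \frac{1}{\left(\left(-35\right) \left(-47\right) - 48\right) - 4899} = \frac{1}{\left(1645 - 48\right) - 4899} = \frac{1}{1597 - 4899} = \frac{1}{-3302} = - \frac{1}{3302}$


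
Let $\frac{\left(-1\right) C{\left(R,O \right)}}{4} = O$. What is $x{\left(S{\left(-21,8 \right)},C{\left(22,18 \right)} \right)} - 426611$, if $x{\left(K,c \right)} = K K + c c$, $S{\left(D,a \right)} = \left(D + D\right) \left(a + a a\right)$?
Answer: $8723149$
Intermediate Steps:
$S{\left(D,a \right)} = 2 D \left(a + a^{2}\right)$
$C{\left(R,O \right)} = - 4 O$
$x{\left(K,c \right)} = K^{2} + c^{2}$
$x{\left(S{\left(-21,8 \right)},C{\left(22,18 \right)} \right)} - 426611 = \left(\left(2 \left(-21\right) 8 \left(1 + 8\right)\right)^{2} + \left(\left(-4\right) 18\right)^{2}\right) - 426611 = \left(\left(2 \left(-21\right) 8 \cdot 9\right)^{2} + \left(-72\right)^{2}\right) - 426611 = \left(\left(-3024\right)^{2} + 5184\right) - 426611 = \left(9144576 + 5184\right) - 426611 = 9149760 - 426611 = 8723149$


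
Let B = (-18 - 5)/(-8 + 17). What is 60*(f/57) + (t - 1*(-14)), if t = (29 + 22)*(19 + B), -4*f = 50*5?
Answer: 44852/57 ≈ 786.88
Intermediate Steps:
f = -125/2 (f = -25*5/2 = -¼*250 = -125/2 ≈ -62.500)
B = -23/9 ≈ -2.5556
t = 2516/3 (t = (29 + 22)*(19 - 23/9) = 51*(148/9) = 2516/3 ≈ 838.67)
60*(f/57) + (t - 1*(-14)) = 60*(-125/2/57) + (2516/3 - 1*(-14)) = 60*(-125/2*1/57) + (2516/3 + 14) = 60*(-125/114) + 2558/3 = -1250/19 + 2558/3 = 44852/57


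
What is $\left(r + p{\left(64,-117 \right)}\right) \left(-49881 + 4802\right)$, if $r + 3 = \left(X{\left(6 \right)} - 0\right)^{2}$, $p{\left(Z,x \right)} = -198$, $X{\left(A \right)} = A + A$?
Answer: $2569503$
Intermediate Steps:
$X{\left(A \right)} = 2 A$
$r = 141$ ($r = -3 + \left(2 \cdot 6 - 0\right)^{2} = -3 + \left(12 + 0\right)^{2} = -3 + 12^{2} = -3 + 144 = 141$)
$\left(r + p{\left(64,-117 \right)}\right) \left(-49881 + 4802\right) = \left(141 - 198\right) \left(-49881 + 4802\right) = \left(-57\right) \left(-45079\right) = 2569503$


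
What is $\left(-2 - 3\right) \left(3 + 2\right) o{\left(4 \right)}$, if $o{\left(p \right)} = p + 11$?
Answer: $-375$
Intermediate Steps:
$o{\left(p \right)} = 11 + p$
$\left(-2 - 3\right) \left(3 + 2\right) o{\left(4 \right)} = \left(-2 - 3\right) \left(3 + 2\right) \left(11 + 4\right) = \left(-5\right) 5 \cdot 15 = \left(-25\right) 15 = -375$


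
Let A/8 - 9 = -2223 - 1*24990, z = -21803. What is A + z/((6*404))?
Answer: -527561771/2424 ≈ -2.1764e+5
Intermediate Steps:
A = -217632 (A = 72 + 8*(-2223 - 1*24990) = 72 + 8*(-2223 - 24990) = 72 + 8*(-27213) = 72 - 217704 = -217632)
A + z/((6*404)) = -217632 - 21803/(6*404) = -217632 - 21803/2424 = -527561771/2424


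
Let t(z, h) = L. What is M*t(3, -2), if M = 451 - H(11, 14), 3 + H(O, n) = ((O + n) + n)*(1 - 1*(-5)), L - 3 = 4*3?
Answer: 3300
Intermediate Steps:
L = 15 (L = 3 + 4*3 = 3 + 12 = 15)
H(O, n) = -3 + 6*O + 12*n (H(O, n) = -3 + ((O + n) + n)*(1 - 1*(-5)) = -3 + (O + 2*n)*(1 + 5) = -3 + (O + 2*n)*6 = -3 + (6*O + 12*n) = -3 + 6*O + 12*n)
t(z, h) = 15
M = 220 (M = 451 - (-3 + 6*11 + 12*14) = 451 - (-3 + 66 + 168) = 451 - 1*231 = 451 - 231 = 220)
M*t(3, -2) = 220*15 = 3300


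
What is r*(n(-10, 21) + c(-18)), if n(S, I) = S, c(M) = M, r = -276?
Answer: 7728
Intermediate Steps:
r*(n(-10, 21) + c(-18)) = -276*(-10 - 18) = -276*(-28) = 7728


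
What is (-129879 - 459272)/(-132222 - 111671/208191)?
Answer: 122655935841/27527542073 ≈ 4.4557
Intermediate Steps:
(-129879 - 459272)/(-132222 - 111671/208191) = -589151/(-132222 - 111671*1/208191) = -589151/(-132222 - 111671/208191) = -589151/(-27527542073/208191) = -589151*(-208191/27527542073) = 122655935841/27527542073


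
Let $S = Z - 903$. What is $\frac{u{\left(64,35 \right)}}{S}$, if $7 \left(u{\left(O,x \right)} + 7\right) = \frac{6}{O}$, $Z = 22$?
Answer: $\frac{1565}{197344} \approx 0.0079303$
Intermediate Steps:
$S = -881$ ($S = 22 - 903 = -881$)
$u{\left(O,x \right)} = -7 + \frac{6}{7 O}$ ($u{\left(O,x \right)} = -7 + \frac{6 \frac{1}{O}}{7} = -7 + \frac{6}{7 O}$)
$\frac{u{\left(64,35 \right)}}{S} = \frac{-7 + \frac{6}{7 \cdot 64}}{-881} = \left(-7 + \frac{6}{7} \cdot \frac{1}{64}\right) \left(- \frac{1}{881}\right) = \left(-7 + \frac{3}{224}\right) \left(- \frac{1}{881}\right) = \left(- \frac{1565}{224}\right) \left(- \frac{1}{881}\right) = \frac{1565}{197344}$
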